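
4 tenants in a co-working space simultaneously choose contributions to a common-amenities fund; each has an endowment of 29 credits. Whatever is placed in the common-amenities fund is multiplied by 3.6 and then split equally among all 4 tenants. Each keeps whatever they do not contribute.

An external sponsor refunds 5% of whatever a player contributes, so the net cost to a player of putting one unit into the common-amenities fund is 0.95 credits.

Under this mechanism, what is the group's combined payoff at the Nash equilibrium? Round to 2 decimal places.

The effective private return is (3.6/4) / 0.95 = 0.9474, which is still under 1, so the mechanism doesn't change anyone's dominant strategy: zero contribution.
Everyone keeps their endowment and the group total is 4 × 29 = 116.

116.00 credits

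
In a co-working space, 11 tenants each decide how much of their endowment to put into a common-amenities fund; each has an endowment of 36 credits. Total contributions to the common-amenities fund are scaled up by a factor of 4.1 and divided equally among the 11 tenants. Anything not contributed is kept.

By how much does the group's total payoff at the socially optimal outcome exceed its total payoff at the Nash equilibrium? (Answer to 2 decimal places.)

1227.60 credits

Each contributed unit returns 4.1/11 = 0.3727 to its contributor — below 1 — so contributing 0 is dominant for every player. At the Nash equilibrium everyone keeps their 36, and the group total is 11 × 36 = 396.
Each contributed unit returns 4.100 to the group as a whole (0.3727 to each of 11 players), which exceeds 1, so the social optimum is full contribution: group total = 4.100 × 396 = 1623.60.
Efficiency loss = 1623.60 − 396 = 1227.60.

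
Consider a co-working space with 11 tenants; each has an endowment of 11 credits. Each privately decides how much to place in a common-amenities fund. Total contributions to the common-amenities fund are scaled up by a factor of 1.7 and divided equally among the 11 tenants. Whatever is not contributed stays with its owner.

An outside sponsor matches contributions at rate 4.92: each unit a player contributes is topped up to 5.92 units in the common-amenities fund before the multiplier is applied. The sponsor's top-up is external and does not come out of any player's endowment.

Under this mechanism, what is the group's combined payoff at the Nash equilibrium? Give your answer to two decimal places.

With the mechanism, a contributed unit returns 1.7 × 5.92 / 11 = 0.9149 per unit of net cost — still below 1 — so contributing 0 remains dominant for every player.
Everyone keeps their endowment and the group total is 11 × 11 = 121.

121.00 credits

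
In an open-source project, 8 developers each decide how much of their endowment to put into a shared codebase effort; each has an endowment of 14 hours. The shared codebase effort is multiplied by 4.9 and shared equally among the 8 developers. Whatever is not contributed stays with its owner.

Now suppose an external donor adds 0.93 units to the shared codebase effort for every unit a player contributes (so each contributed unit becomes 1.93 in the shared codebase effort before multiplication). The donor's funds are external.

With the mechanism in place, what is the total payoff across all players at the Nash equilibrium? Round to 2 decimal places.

1059.18 hours

The effective private return per unit is now 4.9 × 1.93 / 8 = 1.1821 > 1, so every player's dominant strategy flips to full contribution.
At the Nash equilibrium everyone contributes 14. Group total payoff = 4.9 × 1.93 × 112 = 1059.18.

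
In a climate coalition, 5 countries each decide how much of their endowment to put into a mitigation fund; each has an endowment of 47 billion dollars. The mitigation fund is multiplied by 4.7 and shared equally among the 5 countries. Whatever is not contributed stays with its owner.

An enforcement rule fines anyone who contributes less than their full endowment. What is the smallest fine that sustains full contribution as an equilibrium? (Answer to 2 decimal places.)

Given the others contribute fully, the best deviation is to contribute 0 (any partial contribution still incurs the fine and gives up units whose private return 0.9400 is below 1).
Deviating from 47 to 0 saves 47 billion dollars but forfeits the deviator's share of the drop in the mitigation fund: 4.7/5 × 47 = 44.18.
So the deviation gain is 47 − 44.18 = 2.82, and the fine must be at least 2.82 billion dollars to wipe it out.

2.82 billion dollars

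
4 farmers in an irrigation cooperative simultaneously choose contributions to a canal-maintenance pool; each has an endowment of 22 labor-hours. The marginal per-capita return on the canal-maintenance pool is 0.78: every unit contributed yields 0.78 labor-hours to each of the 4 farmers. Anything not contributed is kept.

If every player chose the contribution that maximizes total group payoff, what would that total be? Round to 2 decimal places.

Each contributed unit returns 3.120 to the group as a whole (0.78 to each of 4 players), which exceeds 1, so the social optimum is full contribution: group total = 3.120 × 88 = 274.56.

274.56 labor-hours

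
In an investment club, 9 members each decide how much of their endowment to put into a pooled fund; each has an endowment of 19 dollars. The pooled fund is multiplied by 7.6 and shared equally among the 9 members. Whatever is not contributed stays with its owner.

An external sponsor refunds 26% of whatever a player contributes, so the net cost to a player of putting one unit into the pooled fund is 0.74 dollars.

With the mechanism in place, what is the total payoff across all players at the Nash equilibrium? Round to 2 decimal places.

The effective private return per unit is now (7.6/9) / 0.74 = 1.1411 > 1, so every player's dominant strategy flips to full contribution.
At the Nash equilibrium everyone contributes 19. Group total payoff = 9 × (19 × 0.26 + 7.6 × 19) = 1344.06.

1344.06 dollars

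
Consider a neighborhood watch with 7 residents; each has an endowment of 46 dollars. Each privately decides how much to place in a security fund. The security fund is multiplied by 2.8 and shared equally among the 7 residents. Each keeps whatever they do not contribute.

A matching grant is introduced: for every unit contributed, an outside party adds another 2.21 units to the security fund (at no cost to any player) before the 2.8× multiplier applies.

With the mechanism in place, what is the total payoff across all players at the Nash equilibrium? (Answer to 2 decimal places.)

The effective private return per unit is now 2.8 × 3.21 / 7 = 1.2840 > 1, so every player's dominant strategy flips to full contribution.
At the Nash equilibrium everyone contributes 46. Group total payoff = 2.8 × 3.21 × 322 = 2894.14.

2894.14 dollars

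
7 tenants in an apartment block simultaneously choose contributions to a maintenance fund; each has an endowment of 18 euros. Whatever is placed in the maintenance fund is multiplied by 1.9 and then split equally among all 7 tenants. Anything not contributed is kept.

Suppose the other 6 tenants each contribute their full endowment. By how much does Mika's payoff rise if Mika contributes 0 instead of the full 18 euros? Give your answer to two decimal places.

13.11 euros

Switching from a contribution of 18 to 0 lets Mika keep an extra 18 euros, but lowers the maintenance fund by 18, which costs Mika their own share of that drop: 1.9/7 × 18 = 4.89.
Net gain = 18 − 4.89 = 13.11. The private return per contributed unit (0.2714) is below 1, so free-riding is indeed the best response regardless of what the others do.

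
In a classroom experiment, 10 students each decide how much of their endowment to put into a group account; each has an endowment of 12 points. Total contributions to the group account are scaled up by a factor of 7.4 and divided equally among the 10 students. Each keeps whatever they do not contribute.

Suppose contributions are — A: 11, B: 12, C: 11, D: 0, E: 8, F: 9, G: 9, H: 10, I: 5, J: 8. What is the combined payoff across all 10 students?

Total contributed: 11 + 12 + 11 + 0 + 8 + 9 + 9 + 10 + 5 + 8 = 83; total kept: 10 × 12 − 83 = 37.
The group account pays out 7.4 × 83 = 614.20 in aggregate.
Group total = 37 + 614.20 = 651.20.

651.20 points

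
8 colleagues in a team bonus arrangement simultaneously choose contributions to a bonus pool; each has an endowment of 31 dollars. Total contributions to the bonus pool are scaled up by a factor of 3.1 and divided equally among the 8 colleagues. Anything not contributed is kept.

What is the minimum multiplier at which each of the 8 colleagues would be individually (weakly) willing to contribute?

8

A contributed unit returns (multiplier)/8 to its contributor.
This reaches 1 exactly when the multiplier is 8.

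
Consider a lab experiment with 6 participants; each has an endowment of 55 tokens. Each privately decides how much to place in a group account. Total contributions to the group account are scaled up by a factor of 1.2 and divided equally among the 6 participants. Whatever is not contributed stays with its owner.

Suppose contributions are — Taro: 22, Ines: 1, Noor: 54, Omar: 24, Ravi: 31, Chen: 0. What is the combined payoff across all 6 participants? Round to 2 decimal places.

356.40 tokens

Total contributed: 22 + 1 + 54 + 24 + 31 + 0 = 132; total kept: 6 × 55 − 132 = 198.
The group account pays out 1.2 × 132 = 158.40 in aggregate.
Group total = 198 + 158.40 = 356.40.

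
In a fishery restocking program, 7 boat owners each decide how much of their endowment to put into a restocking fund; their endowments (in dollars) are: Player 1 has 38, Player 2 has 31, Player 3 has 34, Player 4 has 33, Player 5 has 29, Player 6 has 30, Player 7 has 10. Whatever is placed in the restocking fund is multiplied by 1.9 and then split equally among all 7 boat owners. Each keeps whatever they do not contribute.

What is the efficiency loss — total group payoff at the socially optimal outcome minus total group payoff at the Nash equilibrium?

184.50 dollars

The private return per contributed unit is 1.9/7 = 0.2714 < 1 for every player regardless of endowment, so the Nash equilibrium is zero contribution and the group total is Σ E_j = 38 + 31 + 34 + 33 + 29 + 30 + 10 = 205.
Each contributed unit returns 1.900 to the group, so the social optimum is full contribution by everyone: group total = 1.900 × 205 = 389.50.
Efficiency loss = (1.900 − 1) × 205 = 184.50.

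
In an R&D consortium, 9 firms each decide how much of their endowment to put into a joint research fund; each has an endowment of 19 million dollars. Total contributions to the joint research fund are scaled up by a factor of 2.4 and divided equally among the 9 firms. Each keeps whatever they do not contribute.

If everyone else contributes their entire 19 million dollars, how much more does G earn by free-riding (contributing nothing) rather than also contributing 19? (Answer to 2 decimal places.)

Switching from a contribution of 19 to 0 lets G keep an extra 19 million dollars, but lowers the joint research fund by 19, which costs G their own share of that drop: 2.4/9 × 19 = 5.07.
Net gain = 19 − 5.07 = 13.93. The private return per contributed unit (0.2667) is below 1, so free-riding is indeed the best response regardless of what the others do.

13.93 million dollars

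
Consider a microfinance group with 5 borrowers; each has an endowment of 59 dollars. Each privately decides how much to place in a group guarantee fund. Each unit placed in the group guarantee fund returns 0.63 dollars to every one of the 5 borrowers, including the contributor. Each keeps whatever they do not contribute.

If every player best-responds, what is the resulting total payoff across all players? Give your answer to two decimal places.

295.00 dollars

The private return per contributed unit is 0.63 < 1, so contributing 0 is dominant for every player. At the Nash equilibrium everyone keeps their 59, and the group total is 5 × 59 = 295.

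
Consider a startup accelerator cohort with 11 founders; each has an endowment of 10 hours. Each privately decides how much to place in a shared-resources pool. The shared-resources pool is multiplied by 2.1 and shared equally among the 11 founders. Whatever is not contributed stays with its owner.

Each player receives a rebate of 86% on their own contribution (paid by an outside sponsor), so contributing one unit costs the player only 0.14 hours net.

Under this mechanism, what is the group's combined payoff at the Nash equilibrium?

Under the mechanism each unit contributed yields (2.1/11) / 0.14 = 1.3636 back to its contributor per unit of net cost, which exceeds 1, making full contribution the dominant choice for everyone.
At the Nash equilibrium everyone contributes 10. Group total payoff = 11 × (10 × 0.86 + 2.1 × 10) = 325.60.

325.60 hours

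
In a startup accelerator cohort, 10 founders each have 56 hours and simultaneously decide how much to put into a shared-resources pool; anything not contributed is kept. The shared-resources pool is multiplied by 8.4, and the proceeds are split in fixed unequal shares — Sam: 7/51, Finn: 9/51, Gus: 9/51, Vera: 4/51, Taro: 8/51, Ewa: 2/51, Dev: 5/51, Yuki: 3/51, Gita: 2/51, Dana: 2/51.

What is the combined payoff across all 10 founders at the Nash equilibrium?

Player j's private return per contributed unit is 8.4 × (j's share). Contributing is weakly dominant for j when that share is at least 1/8.4 = 0.1190, and contributing 0 is dominant otherwise.
Sam, Finn, Gus and Taro clear that bar, contributing 56 each; the remaining 6 contribute 0. Total contributed: 224.
The shared-resources pool pays out 8.4 × 224 = 1881.60 in total (split across the unequal shares, but the aggregate is all that matters for the group sum).
The 6 free-riders keep 56 each, adding 336. Group total = 336 + 1881.60 = 2217.60.

2217.60 hours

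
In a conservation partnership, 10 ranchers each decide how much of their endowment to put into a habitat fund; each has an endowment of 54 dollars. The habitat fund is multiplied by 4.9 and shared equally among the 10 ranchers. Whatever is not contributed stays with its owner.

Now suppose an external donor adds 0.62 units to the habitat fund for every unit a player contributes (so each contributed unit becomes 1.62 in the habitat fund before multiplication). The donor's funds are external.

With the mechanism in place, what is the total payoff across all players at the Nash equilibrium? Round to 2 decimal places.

540.00 dollars

The effective private return is 4.9 × 1.62 / 10 = 0.7938, which is still under 1, so the mechanism doesn't change anyone's dominant strategy: zero contribution.
Everyone keeps their endowment and the group total is 10 × 54 = 540.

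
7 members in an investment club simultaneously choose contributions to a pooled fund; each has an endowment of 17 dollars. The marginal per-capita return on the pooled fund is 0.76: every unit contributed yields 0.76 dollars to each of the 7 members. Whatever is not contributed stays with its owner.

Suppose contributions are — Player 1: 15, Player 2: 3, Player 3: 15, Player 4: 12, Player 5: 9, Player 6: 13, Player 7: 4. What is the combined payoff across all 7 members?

425.72 dollars

Total contributed: 15 + 3 + 15 + 12 + 9 + 13 + 4 = 71; total kept: 7 × 17 − 71 = 48.
The pooled fund pays out 0.76 × 7 × 71 = 377.72 in aggregate.
Group total = 48 + 377.72 = 425.72.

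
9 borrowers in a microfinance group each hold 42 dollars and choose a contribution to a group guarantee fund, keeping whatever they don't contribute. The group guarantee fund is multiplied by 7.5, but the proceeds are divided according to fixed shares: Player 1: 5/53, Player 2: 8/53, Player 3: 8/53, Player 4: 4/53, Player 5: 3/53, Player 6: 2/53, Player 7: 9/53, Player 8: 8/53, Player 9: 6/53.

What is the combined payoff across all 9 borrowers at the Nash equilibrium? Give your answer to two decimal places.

For player j, contributing a unit is worthwhile iff 7.5 × (j's share) ≥ 1, i.e. iff j's share is at least 0.1333.
The shares above 0.1333 belong to Player 2, Player 3, Player 7 and Player 8, contributing 42 each; the remaining 5 contribute 0. Total contributed: 168.
The group guarantee fund pays out 7.5 × 168 = 1260.00 in total (split across the unequal shares, but the aggregate is all that matters for the group sum).
The 5 free-riders keep 42 each, adding 210. Group total = 210 + 1260.00 = 1470.00.

1470.00 dollars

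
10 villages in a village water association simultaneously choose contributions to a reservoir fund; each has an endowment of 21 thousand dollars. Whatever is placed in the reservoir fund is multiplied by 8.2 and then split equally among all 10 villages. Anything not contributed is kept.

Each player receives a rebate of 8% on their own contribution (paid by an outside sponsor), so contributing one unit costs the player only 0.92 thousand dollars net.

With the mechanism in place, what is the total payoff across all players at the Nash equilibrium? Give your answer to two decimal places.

Even with the mechanism, each unit contributed returns only (8.2/10) / 0.92 = 0.8913 per unit of net cost, so contributing nothing is still dominant.
At the Nash equilibrium no one contributes; group total payoff = 10 × 21 = 210.

210.00 thousand dollars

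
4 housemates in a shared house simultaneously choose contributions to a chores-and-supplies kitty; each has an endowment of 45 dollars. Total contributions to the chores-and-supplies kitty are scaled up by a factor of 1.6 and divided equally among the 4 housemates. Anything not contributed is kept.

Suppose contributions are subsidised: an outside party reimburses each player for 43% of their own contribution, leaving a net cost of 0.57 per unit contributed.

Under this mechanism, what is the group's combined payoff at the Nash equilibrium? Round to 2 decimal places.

180.00 dollars

With the mechanism, a contributed unit returns (1.6/4) / 0.57 = 0.7018 per unit of net cost — still below 1 — so contributing 0 remains dominant for every player.
Everyone keeps their endowment and the group total is 4 × 45 = 180.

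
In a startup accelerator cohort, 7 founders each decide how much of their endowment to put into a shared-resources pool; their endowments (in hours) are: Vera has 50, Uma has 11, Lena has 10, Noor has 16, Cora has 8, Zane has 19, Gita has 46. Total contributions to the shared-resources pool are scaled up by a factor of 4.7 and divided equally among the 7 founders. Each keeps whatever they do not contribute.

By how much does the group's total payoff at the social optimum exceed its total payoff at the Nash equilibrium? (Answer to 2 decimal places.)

The private return per contributed unit is 4.7/7 = 0.6714 < 1 for every player regardless of endowment, so the Nash equilibrium is zero contribution and the group total is Σ E_j = 50 + 11 + 10 + 16 + 8 + 19 + 46 = 160.
Each contributed unit returns 4.700 to the group, so the social optimum is full contribution by everyone: group total = 4.700 × 160 = 752.00.
Efficiency loss = (4.700 − 1) × 160 = 592.00.

592.00 hours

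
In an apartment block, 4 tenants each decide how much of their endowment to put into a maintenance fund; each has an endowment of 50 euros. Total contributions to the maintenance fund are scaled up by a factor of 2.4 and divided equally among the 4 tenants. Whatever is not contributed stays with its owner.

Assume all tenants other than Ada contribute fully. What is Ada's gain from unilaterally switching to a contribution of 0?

20.00 euros

Switching from a contribution of 50 to 0 lets Ada keep an extra 50 euros, but lowers the maintenance fund by 50, which costs Ada their own share of that drop: 2.4/4 × 50 = 30.00.
Net gain = 50 − 30.00 = 20.00. The private return per contributed unit (0.6000) is below 1, so free-riding is indeed the best response regardless of what the others do.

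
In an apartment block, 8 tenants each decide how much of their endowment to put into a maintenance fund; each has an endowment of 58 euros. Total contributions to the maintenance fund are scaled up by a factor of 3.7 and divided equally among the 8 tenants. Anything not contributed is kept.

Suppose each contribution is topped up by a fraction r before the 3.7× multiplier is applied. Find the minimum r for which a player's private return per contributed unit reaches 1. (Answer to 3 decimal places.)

1.162

With matching at rate r, one contributed unit becomes (1 + r) in the maintenance fund and returns 3.7 × (1 + r) / 8 to the contributor.
Setting this equal to 1: 1 + r = 8/3.7 = 2.1622.
So the minimum matching rate is r = 2.1622 − 1 = 1.162.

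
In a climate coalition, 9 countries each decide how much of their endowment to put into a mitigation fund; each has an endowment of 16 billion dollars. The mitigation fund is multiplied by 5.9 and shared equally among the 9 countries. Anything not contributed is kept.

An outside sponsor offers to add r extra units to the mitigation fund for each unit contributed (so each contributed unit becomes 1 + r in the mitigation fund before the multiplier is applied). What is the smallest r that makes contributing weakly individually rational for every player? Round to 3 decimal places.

With matching at rate r, one contributed unit becomes (1 + r) in the mitigation fund and returns 5.9 × (1 + r) / 9 to the contributor.
Setting this equal to 1: 1 + r = 9/5.9 = 1.5254.
So the minimum matching rate is r = 1.5254 − 1 = 0.525.

0.525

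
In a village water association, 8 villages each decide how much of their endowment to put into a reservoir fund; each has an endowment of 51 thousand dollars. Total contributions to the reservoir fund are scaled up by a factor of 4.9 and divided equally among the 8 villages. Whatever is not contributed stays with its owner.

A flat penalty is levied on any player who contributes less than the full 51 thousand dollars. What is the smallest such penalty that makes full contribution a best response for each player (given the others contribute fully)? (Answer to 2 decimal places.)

Given the others contribute fully, the best deviation is to contribute 0 (any partial contribution still incurs the fine and gives up units whose private return 0.6125 is below 1).
Deviating from 51 to 0 saves 51 thousand dollars but forfeits the deviator's share of the drop in the reservoir fund: 4.9/8 × 51 = 31.24.
So the deviation gain is 51 − 31.24 = 19.76, and the fine must be at least 19.76 thousand dollars to wipe it out.

19.76 thousand dollars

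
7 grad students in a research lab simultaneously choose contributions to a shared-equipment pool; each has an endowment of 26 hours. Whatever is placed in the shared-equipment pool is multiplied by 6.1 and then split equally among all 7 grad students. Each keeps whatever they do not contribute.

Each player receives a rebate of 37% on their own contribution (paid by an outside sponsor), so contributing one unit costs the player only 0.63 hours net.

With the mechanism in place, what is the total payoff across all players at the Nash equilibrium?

1177.54 hours

Under the mechanism each unit contributed yields (6.1/7) / 0.63 = 1.3832 back to its contributor per unit of net cost, which exceeds 1, making full contribution the dominant choice for everyone.
So the Nash equilibrium is full contribution by all 7; the group earns 7 × (26 × 0.37 + 6.1 × 26) = 1177.54.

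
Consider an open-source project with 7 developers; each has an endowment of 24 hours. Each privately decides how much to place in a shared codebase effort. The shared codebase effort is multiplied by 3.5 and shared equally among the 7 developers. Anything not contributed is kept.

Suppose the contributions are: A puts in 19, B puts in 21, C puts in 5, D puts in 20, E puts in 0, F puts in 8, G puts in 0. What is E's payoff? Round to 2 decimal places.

60.50 hours

Total contributed: 19 + 21 + 5 + 20 + 0 + 8 + 0 = 73.
Each receives 3.5 × 73 / 7 = 36.50 from the shared codebase effort.
E keeps 24 − 0 = 24, so E's payoff is 24 + 36.50 = 60.50.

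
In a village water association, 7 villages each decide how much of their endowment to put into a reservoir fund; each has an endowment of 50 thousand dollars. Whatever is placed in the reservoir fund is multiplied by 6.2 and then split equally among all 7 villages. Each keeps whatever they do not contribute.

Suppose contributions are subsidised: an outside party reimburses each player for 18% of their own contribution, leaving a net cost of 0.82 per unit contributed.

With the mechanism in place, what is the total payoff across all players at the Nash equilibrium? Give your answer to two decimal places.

2233.00 thousand dollars

Under the mechanism each unit contributed yields (6.2/7) / 0.82 = 1.0801 back to its contributor per unit of net cost, which exceeds 1, making full contribution the dominant choice for everyone.
At the Nash equilibrium everyone contributes 50. Group total payoff = 7 × (50 × 0.18 + 6.2 × 50) = 2233.00.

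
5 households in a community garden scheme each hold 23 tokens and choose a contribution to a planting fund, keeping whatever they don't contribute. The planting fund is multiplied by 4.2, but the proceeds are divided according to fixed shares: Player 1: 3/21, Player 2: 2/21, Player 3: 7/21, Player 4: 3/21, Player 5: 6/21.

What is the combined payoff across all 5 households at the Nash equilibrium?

A player with share s gets back 4.2·s per unit contributed, so full contribution is dominant for anyone with s > 1/4.2 = 0.2381 and zero contribution is dominant for anyone below.
Player 3 and Player 5 clear that bar, contributing 23 each; the remaining 3 contribute 0. Total contributed: 46.
The planting fund pays out 4.2 × 46 = 193.20 in total (split across the unequal shares, but the aggregate is all that matters for the group sum).
The 3 free-riders keep 23 each, adding 69. Group total = 69 + 193.20 = 262.20.

262.20 tokens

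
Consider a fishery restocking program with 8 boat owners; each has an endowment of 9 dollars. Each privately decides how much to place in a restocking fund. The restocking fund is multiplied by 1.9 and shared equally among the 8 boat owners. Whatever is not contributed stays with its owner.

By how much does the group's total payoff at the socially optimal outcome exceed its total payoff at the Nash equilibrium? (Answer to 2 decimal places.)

64.80 dollars

Each contributed unit returns 1.9/8 = 0.2375 to its contributor — below 1 — so contributing 0 is dominant for every player. At the Nash equilibrium everyone keeps their 9, and the group total is 8 × 9 = 72.
Each contributed unit returns 1.900 to the group as a whole (0.2375 to each of 8 players), which exceeds 1, so the social optimum is full contribution: group total = 1.900 × 72 = 136.80.
Efficiency loss = 136.80 − 72 = 64.80.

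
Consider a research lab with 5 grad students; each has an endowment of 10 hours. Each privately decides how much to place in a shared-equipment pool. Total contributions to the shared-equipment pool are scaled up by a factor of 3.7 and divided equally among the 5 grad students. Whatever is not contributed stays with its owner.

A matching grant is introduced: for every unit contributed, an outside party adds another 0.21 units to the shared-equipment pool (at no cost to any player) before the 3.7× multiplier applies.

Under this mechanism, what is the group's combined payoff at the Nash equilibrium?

The effective private return is 3.7 × 1.21 / 5 = 0.8954, which is still under 1, so the mechanism doesn't change anyone's dominant strategy: zero contribution.
Everyone keeps their endowment and the group total is 5 × 10 = 50.

50.00 hours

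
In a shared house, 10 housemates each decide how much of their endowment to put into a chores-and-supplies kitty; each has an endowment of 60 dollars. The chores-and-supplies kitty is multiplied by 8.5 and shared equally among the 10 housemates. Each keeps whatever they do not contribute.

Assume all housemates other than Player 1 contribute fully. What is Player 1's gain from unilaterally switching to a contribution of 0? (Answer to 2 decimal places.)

9.00 dollars

Switching from a contribution of 60 to 0 lets Player 1 keep an extra 60 dollars, but lowers the chores-and-supplies kitty by 60, which costs Player 1 their own share of that drop: 8.5/10 × 60 = 51.00.
Net gain = 60 − 51.00 = 9.00. The private return per contributed unit (0.8500) is below 1, so free-riding is indeed the best response regardless of what the others do.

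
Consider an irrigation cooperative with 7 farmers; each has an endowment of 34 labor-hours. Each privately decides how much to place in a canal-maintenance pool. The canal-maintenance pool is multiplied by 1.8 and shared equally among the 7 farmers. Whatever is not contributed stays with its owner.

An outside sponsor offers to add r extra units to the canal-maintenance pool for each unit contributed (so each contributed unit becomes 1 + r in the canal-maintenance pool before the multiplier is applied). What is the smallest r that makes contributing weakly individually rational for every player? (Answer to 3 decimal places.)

2.889

With matching at rate r, one contributed unit becomes (1 + r) in the canal-maintenance pool and returns 1.8 × (1 + r) / 7 to the contributor.
Setting this equal to 1: 1 + r = 7/1.8 = 3.8889.
So the minimum matching rate is r = 3.8889 − 1 = 2.889.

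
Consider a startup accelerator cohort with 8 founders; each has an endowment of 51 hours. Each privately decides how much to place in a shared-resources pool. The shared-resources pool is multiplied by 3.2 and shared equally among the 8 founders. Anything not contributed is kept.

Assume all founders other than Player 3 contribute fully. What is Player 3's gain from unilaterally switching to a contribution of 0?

Switching from a contribution of 51 to 0 lets Player 3 keep an extra 51 hours, but lowers the shared-resources pool by 51, which costs Player 3 their own share of that drop: 3.2/8 × 51 = 20.40.
Net gain = 51 − 20.40 = 30.60. The private return per contributed unit (0.4000) is below 1, so free-riding is indeed the best response regardless of what the others do.

30.60 hours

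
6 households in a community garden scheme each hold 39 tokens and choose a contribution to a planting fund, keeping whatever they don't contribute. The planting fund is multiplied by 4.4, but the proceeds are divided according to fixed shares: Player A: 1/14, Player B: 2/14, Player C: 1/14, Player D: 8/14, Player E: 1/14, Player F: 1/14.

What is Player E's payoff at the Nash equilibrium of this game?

For player j, contributing a unit is worthwhile iff 4.4 × (j's share) ≥ 1, i.e. iff j's share is at least 0.2273.
The only share above 0.2273 is Player D's 8/14, contributing 39; the remaining 5 contribute 0. Total contributed: 39.
Player E keeps 39 and receives 4.4 × 39 × 1/14 = 12.26 from the planting fund, for a payoff of 51.26.

51.26 tokens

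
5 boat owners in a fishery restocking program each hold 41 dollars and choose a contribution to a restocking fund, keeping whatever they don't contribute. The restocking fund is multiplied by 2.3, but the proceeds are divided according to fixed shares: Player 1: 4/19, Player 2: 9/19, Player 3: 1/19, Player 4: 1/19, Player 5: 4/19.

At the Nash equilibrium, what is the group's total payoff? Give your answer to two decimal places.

258.30 dollars

Each unit j contributes comes back to j as 2.3 × (j's share), so j prefers to contribute only if that share exceeds 1/2.3 = 0.4348; otherwise keeping the unit dominates.
Only Player 2 (9/19) clears that bar, contributing 41; the remaining 4 contribute 0. Total contributed: 41.
The restocking fund pays out 2.3 × 41 = 94.30 in total (split across the unequal shares, but the aggregate is all that matters for the group sum).
The 4 free-riders keep 41 each, adding 164. Group total = 164 + 94.30 = 258.30.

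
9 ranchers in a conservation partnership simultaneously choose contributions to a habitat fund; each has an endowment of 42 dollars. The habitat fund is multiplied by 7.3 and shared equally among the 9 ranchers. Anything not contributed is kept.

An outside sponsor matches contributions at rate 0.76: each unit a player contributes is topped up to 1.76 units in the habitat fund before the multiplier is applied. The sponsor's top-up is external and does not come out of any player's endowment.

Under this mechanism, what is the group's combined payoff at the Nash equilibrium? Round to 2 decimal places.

The effective private return per unit is now 7.3 × 1.76 / 9 = 1.4276 > 1, so every player's dominant strategy flips to full contribution.
So the Nash equilibrium is full contribution by all 9; the group earns 7.3 × 1.76 × 378 = 4856.54.

4856.54 dollars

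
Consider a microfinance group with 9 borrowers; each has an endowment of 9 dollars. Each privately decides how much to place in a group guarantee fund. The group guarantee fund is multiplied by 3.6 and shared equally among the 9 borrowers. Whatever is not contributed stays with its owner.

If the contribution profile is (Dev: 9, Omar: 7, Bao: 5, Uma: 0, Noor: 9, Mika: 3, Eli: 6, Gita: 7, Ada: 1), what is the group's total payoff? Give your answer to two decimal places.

203.20 dollars

Total contributed: 9 + 7 + 5 + 0 + 9 + 3 + 6 + 7 + 1 = 47; total kept: 9 × 9 − 47 = 34.
The group guarantee fund pays out 3.6 × 47 = 169.20 in aggregate.
Group total = 34 + 169.20 = 203.20.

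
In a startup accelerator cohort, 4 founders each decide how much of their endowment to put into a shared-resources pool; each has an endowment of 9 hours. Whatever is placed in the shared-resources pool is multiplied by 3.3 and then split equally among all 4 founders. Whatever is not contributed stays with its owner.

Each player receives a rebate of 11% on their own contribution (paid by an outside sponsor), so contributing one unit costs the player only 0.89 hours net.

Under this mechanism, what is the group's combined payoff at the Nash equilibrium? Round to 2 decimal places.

With the mechanism, a contributed unit returns (3.3/4) / 0.89 = 0.9270 per unit of net cost — still below 1 — so contributing 0 remains dominant for every player.
At the Nash equilibrium no one contributes; group total payoff = 4 × 9 = 36.

36.00 hours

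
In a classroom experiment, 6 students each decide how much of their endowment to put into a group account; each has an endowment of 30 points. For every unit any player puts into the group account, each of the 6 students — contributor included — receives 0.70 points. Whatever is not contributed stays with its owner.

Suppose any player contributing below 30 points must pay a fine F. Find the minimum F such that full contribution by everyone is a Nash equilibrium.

9.00 points

Given the others contribute fully, the best deviation is to contribute 0 (any partial contribution still incurs the fine and gives up units whose private return 0.70 is below 1).
Deviating from 30 to 0 saves 30 points but forfeits the deviator's share of the drop in the group account: 0.70 × 30 = 21.00.
So the deviation gain is 30 − 21.00 = 9.00, and the fine must be at least 9.00 points to wipe it out.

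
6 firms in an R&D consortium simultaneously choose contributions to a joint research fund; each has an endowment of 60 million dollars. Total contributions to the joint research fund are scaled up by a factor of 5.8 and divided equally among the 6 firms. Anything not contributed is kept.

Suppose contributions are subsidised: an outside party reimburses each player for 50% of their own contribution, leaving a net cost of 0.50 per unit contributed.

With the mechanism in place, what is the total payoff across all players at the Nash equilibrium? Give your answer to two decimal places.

With the mechanism, a contributed unit returns (5.8/6) / 0.50 = 1.9333 per unit of net cost to the contributor — now above 1 — so contributing fully is weakly dominant for every player.
So the Nash equilibrium is full contribution by all 6; the group earns 6 × (60 × 0.50 + 5.8 × 60) = 2268.00.

2268.00 million dollars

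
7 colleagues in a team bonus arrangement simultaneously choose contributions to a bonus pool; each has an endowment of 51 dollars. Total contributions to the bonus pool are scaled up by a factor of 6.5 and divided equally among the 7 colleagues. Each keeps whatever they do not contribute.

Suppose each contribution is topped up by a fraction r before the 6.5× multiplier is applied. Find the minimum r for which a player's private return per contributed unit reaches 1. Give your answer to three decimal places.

With matching at rate r, one contributed unit becomes (1 + r) in the bonus pool and returns 6.5 × (1 + r) / 7 to the contributor.
Setting this equal to 1: 1 + r = 7/6.5 = 1.0769.
So the minimum matching rate is r = 1.0769 − 1 = 0.077.

0.077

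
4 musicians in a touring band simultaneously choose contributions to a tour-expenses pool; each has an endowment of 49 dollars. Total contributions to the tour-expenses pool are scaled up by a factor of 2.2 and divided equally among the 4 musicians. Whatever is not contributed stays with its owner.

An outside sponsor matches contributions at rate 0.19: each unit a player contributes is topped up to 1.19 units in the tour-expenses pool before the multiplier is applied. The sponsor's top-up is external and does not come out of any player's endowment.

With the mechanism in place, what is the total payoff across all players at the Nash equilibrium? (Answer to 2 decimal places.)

With the mechanism, a contributed unit returns 2.2 × 1.19 / 4 = 0.6545 per unit of net cost — still below 1 — so contributing 0 remains dominant for every player.
Everyone keeps their endowment and the group total is 4 × 49 = 196.

196.00 dollars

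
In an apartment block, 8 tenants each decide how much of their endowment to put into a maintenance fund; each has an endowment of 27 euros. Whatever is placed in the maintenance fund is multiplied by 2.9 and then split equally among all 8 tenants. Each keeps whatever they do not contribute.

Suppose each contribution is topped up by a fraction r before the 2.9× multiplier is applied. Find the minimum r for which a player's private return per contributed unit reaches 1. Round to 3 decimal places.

1.759

With matching at rate r, one contributed unit becomes (1 + r) in the maintenance fund and returns 2.9 × (1 + r) / 8 to the contributor.
Setting this equal to 1: 1 + r = 8/2.9 = 2.7586.
So the minimum matching rate is r = 2.7586 − 1 = 1.759.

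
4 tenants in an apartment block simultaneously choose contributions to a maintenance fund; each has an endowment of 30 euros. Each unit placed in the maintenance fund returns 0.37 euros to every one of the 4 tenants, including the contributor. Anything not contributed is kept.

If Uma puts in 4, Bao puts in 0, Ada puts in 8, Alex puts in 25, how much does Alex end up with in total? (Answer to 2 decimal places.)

18.69 euros

Total contributed: 4 + 0 + 8 + 25 = 37.
Each receives 0.37 × 37 = 13.69 from the maintenance fund.
Alex keeps 30 − 25 = 5, so Alex's payoff is 5 + 13.69 = 18.69.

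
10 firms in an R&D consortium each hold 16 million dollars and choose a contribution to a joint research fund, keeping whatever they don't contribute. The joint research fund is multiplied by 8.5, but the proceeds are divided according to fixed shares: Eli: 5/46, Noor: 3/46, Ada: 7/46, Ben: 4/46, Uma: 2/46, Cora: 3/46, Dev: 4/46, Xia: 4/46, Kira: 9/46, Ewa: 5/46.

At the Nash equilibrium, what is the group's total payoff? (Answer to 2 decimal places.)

Player j's private return per contributed unit is 8.5 × (j's share). Contributing is weakly dominant for j when that share is at least 1/8.5 = 0.1176, and contributing 0 is dominant otherwise.
Ada and Kira are above the threshold, contributing 16 each; the remaining 8 contribute 0. Total contributed: 32.
The joint research fund pays out 8.5 × 32 = 272.00 in total (split across the unequal shares, but the aggregate is all that matters for the group sum).
The 8 free-riders keep 16 each, adding 128. Group total = 128 + 272.00 = 400.00.

400.00 million dollars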